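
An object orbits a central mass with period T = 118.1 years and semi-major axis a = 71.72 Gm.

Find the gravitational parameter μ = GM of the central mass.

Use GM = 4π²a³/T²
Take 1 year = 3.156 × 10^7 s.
T = 118.1 years = 3.72724 × 10^9 s
a = 71.72 Gm = 7.172 × 10^10 m
a³ = 3.6891 × 10^32 m³
T² = 1.38923 × 10^19 s²
GM = 4π² × (3.6891 × 10^32) / (1.38923 × 10^19) = 1.04835 × 10^15 m³/s²
GM ≈ 1.048 × 10^15 m³/s²

Final answer: GM = 1.048 × 10^15 m³/s²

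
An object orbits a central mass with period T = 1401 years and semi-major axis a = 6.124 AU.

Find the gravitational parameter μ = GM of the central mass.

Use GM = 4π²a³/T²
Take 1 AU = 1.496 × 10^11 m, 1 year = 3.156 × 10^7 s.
T = 1401 years = 4.42156 × 10^10 s
a = 6.124 AU = 9.1615 × 10^11 m
a³ = 7.68954 × 10^35 m³
T² = 1.95502 × 10^21 s²
GM = 4π² × (7.68954 × 10^35) / (1.95502 × 10^21) = 1.55278 × 10^16 m³/s²
GM ≈ 1.553 × 10^16 m³/s²

Final answer: GM = 1.553 × 10^16 m³/s²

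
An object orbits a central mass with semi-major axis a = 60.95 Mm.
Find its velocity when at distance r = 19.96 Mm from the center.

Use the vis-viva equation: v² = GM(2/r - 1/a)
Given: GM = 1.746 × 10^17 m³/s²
a = 60.95 Mm = 6.095 × 10^7 m
r = 19.96 Mm = 1.996 × 10^7 m
GM = 1.746 × 10^17 m³/s²
2/r − 1/a = 1.002 × 10^-7 − 1.64069 × 10^-8 = 8.37935 × 10^-8 m⁻¹
v² = GM (2/r − 1/a) = 1.46303 × 10^10 m²/s²
v = 120956 m/s ≈ 121 km/s

Final answer: 121 km/s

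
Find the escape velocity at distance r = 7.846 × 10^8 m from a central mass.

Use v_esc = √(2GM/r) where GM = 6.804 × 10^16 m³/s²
r = 7.846 × 10^8 m
GM = 6.804 × 10^16 m³/s²
2GM/r = 2 × (6.804 × 10^16) / (7.846 × 10^8) = 1.73439 × 10^8 m²/s²
v_esc = √(2GM/r) = 13169.6 m/s ≈ 13.17 km/s

Final answer: 13.17 km/s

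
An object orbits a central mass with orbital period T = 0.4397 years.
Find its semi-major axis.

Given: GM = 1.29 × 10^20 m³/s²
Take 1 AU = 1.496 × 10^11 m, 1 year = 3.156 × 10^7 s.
T = 0.4397 years = 1.38769 × 10^7 s
GM = 1.29 × 10^20 m³/s²
Kepler's third law: a³ = GM T² / (4π²)
T² = 1.92569 × 10^14 s²
a³ = (1.29 × 10^20) × (1.92569 × 10^14) / (4π²) = 6.29241 × 10^32 m³
a = (a³)^(1/3) = 8.56917 × 10^10 m ≈ 0.5728 AU

Final answer: 0.5728 AU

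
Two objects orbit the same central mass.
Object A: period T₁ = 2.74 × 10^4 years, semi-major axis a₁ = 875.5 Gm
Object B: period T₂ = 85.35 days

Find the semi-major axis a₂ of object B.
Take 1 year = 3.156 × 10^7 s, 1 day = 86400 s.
T₁ = 2.74 × 10^4 years = 8.64744 × 10^11 s
T₂ = 85.35 days = 7.37424 × 10^6 s
a₁ = 875.5 Gm = 8.755 × 10^11 m
Kepler's third law: (T₂/T₁)² = (a₂/a₁)³  ⇒  a₂ = a₁ (T₂/T₁)^(2/3)
T₂/T₁ = 8.52766 × 10^-6
(T₂/T₁)^(2/3) = 0.000417401
a₂ = 8.755 × 10^11 m × 0.000417401 = 3.65434 × 10^8 m ≈ 365.4 Mm

Final answer: a₂ = 365.4 Mm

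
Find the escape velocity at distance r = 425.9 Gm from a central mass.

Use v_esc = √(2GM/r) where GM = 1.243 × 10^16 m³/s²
r = 425.9 Gm = 4.259 × 10^11 m
GM = 1.243 × 10^16 m³/s²
2GM/r = 2 × (1.243 × 10^16) / (4.259 × 10^11) = 58370.5 m²/s²
v_esc = √(2GM/r) = 241.6 m/s ≈ 241.6 m/s

Final answer: 241.6 m/s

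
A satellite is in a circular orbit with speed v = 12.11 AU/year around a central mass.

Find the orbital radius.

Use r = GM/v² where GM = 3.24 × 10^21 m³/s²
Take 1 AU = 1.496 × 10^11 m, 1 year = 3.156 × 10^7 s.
v = 12.11 AU/year = 57403.5 m/s
GM = 3.24 × 10^21 m³/s²
v² = 3.29517 × 10^9 m²/s²
r = GM/v² = (3.24 × 10^21) / (3.29517 × 10^9) = 9.83258 × 10^11 m ≈ 6.573 AU

Final answer: 6.573 AU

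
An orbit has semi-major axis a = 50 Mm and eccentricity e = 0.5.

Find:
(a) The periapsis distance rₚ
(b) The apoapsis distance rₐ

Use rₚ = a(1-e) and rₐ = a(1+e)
a = 50 Mm = 5 × 10^7 m
e = 0.5:  1 − e = 0.5,  1 + e = 1.5
(a) rₚ = a(1 − e) = 5 × 10^7 m × 0.5 = 2.5 × 10^7 m ≈ 25 Mm
(b) rₐ = a(1 + e) = 5 × 10^7 m × 1.5 = 7.5 × 10^7 m ≈ 75 Mm

Final answer:
(a) rₚ = 25 Mm
(b) rₐ = 75 Mm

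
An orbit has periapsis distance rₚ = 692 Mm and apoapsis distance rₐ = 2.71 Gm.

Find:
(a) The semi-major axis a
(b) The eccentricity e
rₚ = 692 Mm = 6.92 × 10^8 m
rₐ = 2.71 Gm = 2.71 × 10^9 m
(a) a = (rₚ + rₐ)/2 = 1.701 × 10^9 m ≈ 1.701 Gm
(b) e = (rₐ − rₚ)/(rₐ + rₚ) = (2.018 × 10^9) / (3.402 × 10^9) = 0.59318

Final answer:
(a) a = 1.701 Gm
(b) e = 0.5932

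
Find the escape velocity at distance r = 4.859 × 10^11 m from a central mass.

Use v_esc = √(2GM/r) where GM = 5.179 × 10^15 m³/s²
r = 4.859 × 10^11 m
GM = 5.179 × 10^15 m³/s²
2GM/r = 2 × (5.179 × 10^15) / (4.859 × 10^11) = 21317.1 m²/s²
v_esc = √(2GM/r) = 146.004 m/s ≈ 146 m/s

Final answer: 146 m/s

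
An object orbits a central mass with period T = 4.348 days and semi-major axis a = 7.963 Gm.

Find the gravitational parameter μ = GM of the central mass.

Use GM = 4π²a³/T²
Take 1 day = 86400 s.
T = 4.348 days = 375667 s
a = 7.963 Gm = 7.963 × 10^9 m
a³ = 5.04929 × 10^29 m³
T² = 1.41126 × 10^11 s²
GM = 4π² × (5.04929 × 10^29) / (1.41126 × 10^11) = 1.41248 × 10^20 m³/s²
GM ≈ 1.412 × 10^20 m³/s²

Final answer: GM = 1.412 × 10^20 m³/s²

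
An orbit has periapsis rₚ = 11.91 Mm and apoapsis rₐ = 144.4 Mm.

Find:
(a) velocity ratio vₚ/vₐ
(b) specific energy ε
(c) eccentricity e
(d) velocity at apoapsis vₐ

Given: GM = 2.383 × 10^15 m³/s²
rₚ = 11.91 Mm = 1.191 × 10^7 m
rₐ = 144.4 Mm = 1.444 × 10^8 m
GM = 2.383 × 10^15 m³/s²
a = (rₚ + rₐ)/2 = 7.8155 × 10^7 m
e = (rₐ − rₚ)/(rₐ + rₚ) = (1.3249 × 10^8) / (1.5631 × 10^8) = 0.847611
(a) vₚ/vₐ = rₐ/rₚ (angular momentum) = (1.444 × 10^8) / (1.191 × 10^7) = 12.1243 ≈ 12.12
(b) 2a = 1.5631 × 10^8 m;  ε = −GM/(2a) = -1.52453 × 10^7 J/kg ≈ -15.25 MJ/kg
(c) e = 0.847611 ≈ 0.8476
(d) vₐ² = GM (2/rₐ − 1/a) = 2.383 × 10^15 × (1.38504 × 10^-8 − 1.27951 × 10^-8) = 2.51485 × 10^6 m²/s²;  vₐ = 1585.83 m/s ≈ 1.586 km/s

Final answer:
(a) velocity ratio vₚ/vₐ = 12.12
(b) specific energy ε = -15.25 MJ/kg
(c) eccentricity e = 0.8476
(d) velocity at apoapsis vₐ = 1.586 km/s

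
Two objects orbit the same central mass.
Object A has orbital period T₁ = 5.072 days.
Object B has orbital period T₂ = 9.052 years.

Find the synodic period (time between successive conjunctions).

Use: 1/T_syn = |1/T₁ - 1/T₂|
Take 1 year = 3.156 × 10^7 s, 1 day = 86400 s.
T₁ = 5.072 days = 438221 s
T₂ = 9.052 years = 2.85681 × 10^8 s
1/T₁ = 2.28195 × 10^-6 s⁻¹
1/T₂ = 3.50041 × 10^-9 s⁻¹
|1/T₁ − 1/T₂| = 2.27845 × 10^-6 s⁻¹
T_syn = 1 / |1/T₁ − 1/T₂| = 438894 s ≈ 5.08 days

Final answer: T_syn = 5.08 days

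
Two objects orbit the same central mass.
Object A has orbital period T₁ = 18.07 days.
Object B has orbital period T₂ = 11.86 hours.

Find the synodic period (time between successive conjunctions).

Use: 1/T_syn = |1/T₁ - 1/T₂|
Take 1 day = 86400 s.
T₁ = 18.07 days = 1.56125 × 10^6 s
T₂ = 11.86 hours = 42696 s
1/T₁ = 6.40513 × 10^-7 s⁻¹
1/T₂ = 2.34214 × 10^-5 s⁻¹
|1/T₁ − 1/T₂| = 2.27809 × 10^-5 s⁻¹
T_syn = 1 / |1/T₁ − 1/T₂| = 43896.5 s ≈ 12.19 hours

Final answer: T_syn = 12.19 hours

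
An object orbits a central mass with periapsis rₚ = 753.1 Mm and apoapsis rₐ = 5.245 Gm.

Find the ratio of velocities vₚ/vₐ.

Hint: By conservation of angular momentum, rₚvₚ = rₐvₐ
rₚ = 753.1 Mm = 7.531 × 10^8 m
rₐ = 5.245 Gm = 5.245 × 10^9 m
rₚvₚ = rₐvₐ  ⇒  vₚ/vₐ = rₐ/rₚ
vₚ/vₐ = (5.245 × 10^9) / (7.531 × 10^8) = 6.96455

Final answer: vₚ/vₐ = 6.965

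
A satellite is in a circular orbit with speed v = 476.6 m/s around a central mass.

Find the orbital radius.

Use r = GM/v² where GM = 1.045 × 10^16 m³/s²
v = 476.6 m/s
GM = 1.045 × 10^16 m³/s²
v² = 227148 m²/s²
r = GM/v² = (1.045 × 10^16) / 227148 = 4.60053 × 10^10 m ≈ 46.01 Gm

Final answer: 46.01 Gm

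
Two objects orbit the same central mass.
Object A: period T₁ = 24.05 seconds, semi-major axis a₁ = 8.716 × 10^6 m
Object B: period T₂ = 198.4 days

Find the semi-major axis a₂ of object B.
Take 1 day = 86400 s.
T₁ = 24.05 seconds
T₂ = 198.4 days = 1.71418 × 10^7 s
a₁ = 8.716 × 10^6 m
Kepler's third law: (T₂/T₁)² = (a₂/a₁)³  ⇒  a₂ = a₁ (T₂/T₁)^(2/3)
T₂/T₁ = 712755
(T₂/T₁)^(2/3) = 7979.22
a₂ = 8.716 × 10^6 m × 7979.22 = 6.95468 × 10^10 m ≈ 6.955 × 10^10 m

Final answer: a₂ = 6.955 × 10^10 m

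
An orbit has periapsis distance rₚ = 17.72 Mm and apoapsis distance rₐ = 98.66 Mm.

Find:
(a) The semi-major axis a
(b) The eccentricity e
rₚ = 17.72 Mm = 1.772 × 10^7 m
rₐ = 98.66 Mm = 9.866 × 10^7 m
(a) a = (rₚ + rₐ)/2 = 5.819 × 10^7 m ≈ 58.19 Mm
(b) e = (rₐ − rₚ)/(rₐ + rₚ) = (8.094 × 10^7) / (1.1638 × 10^8) = 0.69548

Final answer:
(a) a = 58.19 Mm
(b) e = 0.6955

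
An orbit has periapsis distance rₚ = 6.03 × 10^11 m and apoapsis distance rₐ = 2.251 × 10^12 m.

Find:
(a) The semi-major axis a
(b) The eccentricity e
rₚ = 6.03 × 10^11 m
rₐ = 2.251 × 10^12 m
(a) a = (rₚ + rₐ)/2 = 1.427 × 10^12 m ≈ 1.427 × 10^12 m
(b) e = (rₐ − rₚ)/(rₐ + rₚ) = (1.648 × 10^12) / (2.854 × 10^12) = 0.577435

Final answer:
(a) a = 1.427 × 10^12 m
(b) e = 0.5774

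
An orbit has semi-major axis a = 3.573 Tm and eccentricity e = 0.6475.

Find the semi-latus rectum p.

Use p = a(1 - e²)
a = 3.573 Tm = 3.573 × 10^12 m
e = 0.6475,  e² = 0.419256,  1 − e² = 0.580744
p = a(1 − e²) = 3.573 × 10^12 m × 0.580744 = 2.075 × 10^12 m ≈ 2.075 Tm

Final answer: p = 2.075 Tm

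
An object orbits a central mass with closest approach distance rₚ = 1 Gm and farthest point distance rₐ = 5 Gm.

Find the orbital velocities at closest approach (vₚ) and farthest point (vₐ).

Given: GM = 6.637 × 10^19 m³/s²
rₚ = 1 Gm = 1 × 10^9 m
rₐ = 5 Gm = 5 × 10^9 m
GM = 6.637 × 10^19 m³/s²
a = (rₚ + rₐ)/2 = 3 × 10^9 m
Vis-viva: v² = GM (2/r − 1/a)
vₚ² = 6.637 × 10^19 × (2 × 10^-9 − 3.33333 × 10^-10) = 1.10617 × 10^11 m²/s²
vₚ = 332591 m/s ≈ 332.6 km/s
vₐ² = 6.637 × 10^19 × (4 × 10^-10 − 3.33333 × 10^-10) = 4.42467 × 10^9 m²/s²
vₐ = 66518.2 m/s ≈ 66.52 km/s

Final answer: vₚ = 332.6 km/s, vₐ = 66.52 km/s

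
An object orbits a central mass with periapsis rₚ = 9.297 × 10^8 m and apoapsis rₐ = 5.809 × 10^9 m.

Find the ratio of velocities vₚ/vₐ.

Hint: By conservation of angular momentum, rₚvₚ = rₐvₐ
rₚ = 9.297 × 10^8 m
rₐ = 5.809 × 10^9 m
rₚvₚ = rₐvₐ  ⇒  vₚ/vₐ = rₐ/rₚ
vₚ/vₐ = (5.809 × 10^9) / (9.297 × 10^8) = 6.24825

Final answer: vₚ/vₐ = 6.248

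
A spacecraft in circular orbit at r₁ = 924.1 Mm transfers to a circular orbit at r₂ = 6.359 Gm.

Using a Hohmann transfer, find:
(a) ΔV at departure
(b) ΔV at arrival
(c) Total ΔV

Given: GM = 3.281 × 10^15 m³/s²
r₁ = 924.1 Mm = 9.241 × 10^8 m
r₂ = 6.359 Gm = 6.359 × 10^9 m
GM = 3.281 × 10^15 m³/s²
Transfer ellipse: a_t = (r₁ + r₂)/2 = 3.64155 × 10^9 m
Circular speed at r₁: v₁ = √(GM/r₁) = 1884.27 m/s
Transfer speed at r₁ (periapsis): v₁ₜ = √(GM(2/r₁ − 1/a_t)) = 2489.97 m/s
(a) ΔV₁ = v₁ₜ − v₁ = 605.702 m/s ≈ 605.7 m/s
Circular speed at r₂: v₂ = √(GM/r₂) = 718.305 m/s
Transfer speed at r₂ (apoapsis): v₂ₜ = √(GM(2/r₂ − 1/a_t)) = 361.847 m/s
(b) ΔV₂ = v₂ − v₂ₜ = 356.458 m/s ≈ 356.5 m/s
(c) ΔV_total = ΔV₁ + ΔV₂ = 962.16 m/s ≈ 962.2 m/s

Final answer:
(a) ΔV₁ = 605.7 m/s
(b) ΔV₂ = 356.5 m/s
(c) ΔV_total = 962.2 m/s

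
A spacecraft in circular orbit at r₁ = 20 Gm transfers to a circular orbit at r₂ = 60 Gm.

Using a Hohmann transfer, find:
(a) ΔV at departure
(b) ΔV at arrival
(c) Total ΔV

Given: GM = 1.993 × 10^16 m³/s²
r₁ = 20 Gm = 2 × 10^10 m
r₂ = 60 Gm = 6 × 10^10 m
GM = 1.993 × 10^16 m³/s²
Transfer ellipse: a_t = (r₁ + r₂)/2 = 4 × 10^10 m
Circular speed at r₁: v₁ = √(GM/r₁) = 998.248 m/s
Transfer speed at r₁ (periapsis): v₁ₜ = √(GM(2/r₁ − 1/a_t)) = 1222.6 m/s
(a) ΔV₁ = v₁ₜ − v₁ = 224.351 m/s ≈ 224.4 m/s
Circular speed at r₂: v₂ = √(GM/r₂) = 576.339 m/s
Transfer speed at r₂ (apoapsis): v₂ₜ = √(GM(2/r₂ − 1/a_t)) = 407.533 m/s
(b) ΔV₂ = v₂ − v₂ₜ = 168.806 m/s ≈ 168.8 m/s
(c) ΔV_total = ΔV₁ + ΔV₂ = 393.157 m/s ≈ 393.2 m/s

Final answer:
(a) ΔV₁ = 224.4 m/s
(b) ΔV₂ = 168.8 m/s
(c) ΔV_total = 393.2 m/s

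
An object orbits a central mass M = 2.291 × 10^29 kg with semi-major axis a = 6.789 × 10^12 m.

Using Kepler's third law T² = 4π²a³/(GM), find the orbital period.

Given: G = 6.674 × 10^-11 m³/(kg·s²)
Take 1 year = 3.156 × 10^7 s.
M = 2.291 × 10^29 kg
GM = G × M = 6.674 × 10^-11 × 2.291 × 10^29 = 1.52901 × 10^19 m³/s²
a = 6.789 × 10^12 m
a³ = 3.12909 × 10^38 m³
T = 2π √(a³/GM) = 2π √((3.12909 × 10^38) / (1.52901 × 10^19)) = 2π × 4.5238 × 10^9 s
T = 2.84239 × 10^10 s ≈ 900.6 years

Final answer: 900.6 years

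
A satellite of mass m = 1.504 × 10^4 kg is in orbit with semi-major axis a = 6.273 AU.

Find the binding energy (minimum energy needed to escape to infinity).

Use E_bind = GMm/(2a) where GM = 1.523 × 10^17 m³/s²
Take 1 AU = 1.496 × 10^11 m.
a = 6.273 AU = 9.38441 × 10^11 m
GM = 1.523 × 10^17 m³/s²
m = 1.504 × 10^4 kg
GMm = 1.523 × 10^17 × 15040 = 2.29059 × 10^21 m³·kg/s²
2a = 1.87688 × 10^12 m
E_bind = GMm/(2a) = 1.22042 × 10^9 J ≈ 1.22 GJ

Final answer: 1.22 GJ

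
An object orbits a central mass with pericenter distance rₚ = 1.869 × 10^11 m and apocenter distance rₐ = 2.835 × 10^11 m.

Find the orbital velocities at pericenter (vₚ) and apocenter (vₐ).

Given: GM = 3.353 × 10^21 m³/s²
rₚ = 1.869 × 10^11 m
rₐ = 2.835 × 10^11 m
GM = 3.353 × 10^21 m³/s²
a = (rₚ + rₐ)/2 = 2.352 × 10^11 m
Vis-viva: v² = GM (2/r − 1/a)
vₚ² = 3.353 × 10^21 × (1.07009 × 10^-11 − 4.2517 × 10^-12) = 2.16242 × 10^10 m²/s²
vₚ = 147052 m/s ≈ 147.1 km/s
vₐ² = 3.353 × 10^21 × (7.05467 × 10^-12 − 4.2517 × 10^-12) = 9.39837 × 10^9 m²/s²
vₐ = 96945.2 m/s ≈ 96.95 km/s

Final answer: vₚ = 147.1 km/s, vₐ = 96.95 km/s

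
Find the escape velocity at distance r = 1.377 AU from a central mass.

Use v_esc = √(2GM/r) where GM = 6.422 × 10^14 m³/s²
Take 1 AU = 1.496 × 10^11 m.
r = 1.377 AU = 2.05999 × 10^11 m
GM = 6.422 × 10^14 m³/s²
2GM/r = 2 × (6.422 × 10^14) / (2.05999 × 10^11) = 6234.98 m²/s²
v_esc = √(2GM/r) = 78.9619 m/s ≈ 78.96 m/s

Final answer: 78.96 m/s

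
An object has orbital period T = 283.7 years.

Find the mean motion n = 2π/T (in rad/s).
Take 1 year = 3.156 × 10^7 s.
T = 283.7 years = 8.95357 × 10^9 s
n = 2π / (8.95357 × 10^9 s) = 7.01752 × 10^-10 rad/s ≈ 7.018 × 10^-10 rad/s

Final answer: n = 7.018 × 10^-10 rad/s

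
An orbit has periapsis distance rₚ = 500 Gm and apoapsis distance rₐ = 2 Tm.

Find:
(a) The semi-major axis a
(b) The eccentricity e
rₚ = 500 Gm = 5 × 10^11 m
rₐ = 2 Tm = 2 × 10^12 m
(a) a = (rₚ + rₐ)/2 = 1.25 × 10^12 m ≈ 1.25 Tm
(b) e = (rₐ − rₚ)/(rₐ + rₚ) = (1.5 × 10^12) / (2.5 × 10^12) = 0.6

Final answer:
(a) a = 1.25 Tm
(b) e = 0.6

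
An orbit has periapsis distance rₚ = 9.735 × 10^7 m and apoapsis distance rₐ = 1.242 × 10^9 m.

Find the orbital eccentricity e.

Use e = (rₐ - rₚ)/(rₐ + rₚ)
rₚ = 9.735 × 10^7 m
rₐ = 1.242 × 10^9 m
rₐ − rₚ = 1.14465 × 10^9 m
rₐ + rₚ = 1.33935 × 10^9 m
e = (rₐ − rₚ)/(rₐ + rₚ) = 0.854631

Final answer: e = 0.8546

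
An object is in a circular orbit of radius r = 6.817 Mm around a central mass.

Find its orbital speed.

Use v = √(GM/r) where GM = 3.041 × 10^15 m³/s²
r = 6.817 Mm = 6.817 × 10^6 m
GM = 3.041 × 10^15 m³/s²
GM/r = (3.041 × 10^15) / (6.817 × 10^6) = 4.46091 × 10^8 m²/s²
v = √(GM/r) = 21120.9 m/s ≈ 21.12 km/s

Final answer: 21.12 km/s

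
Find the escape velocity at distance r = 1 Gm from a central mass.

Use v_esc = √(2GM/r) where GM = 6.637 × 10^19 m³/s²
r = 1 Gm = 1 × 10^9 m
GM = 6.637 × 10^19 m³/s²
2GM/r = 2 × (6.637 × 10^19) / (1 × 10^9) = 1.3274 × 10^11 m²/s²
v_esc = √(2GM/r) = 364335 m/s ≈ 364.3 km/s

Final answer: 364.3 km/s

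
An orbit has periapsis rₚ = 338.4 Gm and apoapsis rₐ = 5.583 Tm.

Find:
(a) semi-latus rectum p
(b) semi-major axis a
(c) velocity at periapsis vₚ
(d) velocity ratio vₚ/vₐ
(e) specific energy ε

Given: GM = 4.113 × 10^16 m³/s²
rₚ = 338.4 Gm = 3.384 × 10^11 m
rₐ = 5.583 Tm = 5.583 × 10^12 m
GM = 4.113 × 10^16 m³/s²
a = (rₚ + rₐ)/2 = 2.9607 × 10^12 m
e = (rₐ − rₚ)/(rₐ + rₚ) = (5.2446 × 10^12) / (5.9214 × 10^12) = 0.885703
(a) 1 − e² = 0.215531;  p = a(1 − e²) = 2.9607 × 10^12 × 0.215531 = 6.38122 × 10^11 m ≈ 638.1 Gm
(b) a = 2.9607 × 10^12 m ≈ 2.961 Tm
(c) vₚ² = GM (2/rₚ − 1/a) = 4.113 × 10^16 × (5.91017 × 10^-12 − 3.37758 × 10^-13) = 229193 m²/s²;  vₚ = 478.741 m/s ≈ 478.7 m/s
(d) vₚ/vₐ = rₐ/rₚ (angular momentum) = (5.583 × 10^12) / (3.384 × 10^11) = 16.4982 ≈ 16.5
(e) 2a = 5.9214 × 10^12 m;  ε = −GM/(2a) = -6945.99 J/kg ≈ -6.946 kJ/kg

Final answer:
(a) semi-latus rectum p = 638.1 Gm
(b) semi-major axis a = 2.961 Tm
(c) velocity at periapsis vₚ = 478.7 m/s
(d) velocity ratio vₚ/vₐ = 16.5
(e) specific energy ε = -6.946 kJ/kg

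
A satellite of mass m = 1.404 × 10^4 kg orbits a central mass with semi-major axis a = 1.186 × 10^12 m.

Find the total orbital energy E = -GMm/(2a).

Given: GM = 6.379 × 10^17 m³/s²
a = 1.186 × 10^12 m
GM = 6.379 × 10^17 m³/s²
2a = 2.372 × 10^12 m
GMm = 6.379 × 10^17 × 14040 = 8.95612 × 10^21 m³·kg/s²
E = −GMm/(2a) = -3.77577 × 10^9 J ≈ -3.776 GJ

Final answer: -3.776 GJ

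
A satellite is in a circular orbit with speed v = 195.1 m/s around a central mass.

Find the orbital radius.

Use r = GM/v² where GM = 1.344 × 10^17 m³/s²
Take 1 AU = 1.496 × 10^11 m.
v = 195.1 m/s
GM = 1.344 × 10^17 m³/s²
v² = 38064 m²/s²
r = GM/v² = (1.344 × 10^17) / 38064 = 3.53089 × 10^12 m ≈ 23.6 AU

Final answer: 23.6 AU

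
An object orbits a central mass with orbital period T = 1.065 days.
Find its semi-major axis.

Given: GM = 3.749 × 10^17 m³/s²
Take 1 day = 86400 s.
T = 1.065 days = 92016 s
GM = 3.749 × 10^17 m³/s²
Kepler's third law: a³ = GM T² / (4π²)
T² = 8.46694 × 10^9 s²
a³ = (3.749 × 10^17) × (8.46694 × 10^9) / (4π²) = 8.04049 × 10^25 m³
a = (a³)^(1/3) = 4.31613 × 10^8 m ≈ 431.6 Mm

Final answer: 431.6 Mm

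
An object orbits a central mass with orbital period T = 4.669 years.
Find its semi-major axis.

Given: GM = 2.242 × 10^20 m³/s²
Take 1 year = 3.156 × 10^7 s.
T = 4.669 years = 1.47354 × 10^8 s
GM = 2.242 × 10^20 m³/s²
Kepler's third law: a³ = GM T² / (4π²)
T² = 2.17131 × 10^16 s²
a³ = (2.242 × 10^20) × (2.17131 × 10^16) / (4π²) = 1.2331 × 10^35 m³
a = (a³)^(1/3) = 4.97736 × 10^11 m ≈ 497.7 Gm

Final answer: 497.7 Gm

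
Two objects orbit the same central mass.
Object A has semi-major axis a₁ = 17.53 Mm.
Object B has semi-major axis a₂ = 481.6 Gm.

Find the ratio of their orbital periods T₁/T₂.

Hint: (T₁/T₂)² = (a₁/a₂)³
a₁ = 17.53 Mm = 1.753 × 10^7 m
a₂ = 481.6 Gm = 4.816 × 10^11 m
a₁/a₂ = 3.63995 × 10^-5
T₁/T₂ = (a₁/a₂)^(3/2) = (3.63995 × 10^-5)^1.5 = 2.19605 × 10^-7

Final answer: T₁/T₂ = 2.196 × 10^-7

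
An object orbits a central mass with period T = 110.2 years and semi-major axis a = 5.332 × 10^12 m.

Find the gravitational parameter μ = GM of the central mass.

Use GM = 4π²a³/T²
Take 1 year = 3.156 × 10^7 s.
T = 110.2 years = 3.47791 × 10^9 s
a = 5.332 × 10^12 m
a³ = 1.5159 × 10^38 m³
T² = 1.20959 × 10^19 s²
GM = 4π² × (1.5159 × 10^38) / (1.20959 × 10^19) = 4.94758 × 10^20 m³/s²
GM ≈ 4.948 × 10^20 m³/s²

Final answer: GM = 4.948 × 10^20 m³/s²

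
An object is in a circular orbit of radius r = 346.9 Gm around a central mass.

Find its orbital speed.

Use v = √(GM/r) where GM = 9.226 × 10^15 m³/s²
r = 346.9 Gm = 3.469 × 10^11 m
GM = 9.226 × 10^15 m³/s²
GM/r = (9.226 × 10^15) / (3.469 × 10^11) = 26595.6 m²/s²
v = √(GM/r) = 163.081 m/s ≈ 163.1 m/s

Final answer: 163.1 m/s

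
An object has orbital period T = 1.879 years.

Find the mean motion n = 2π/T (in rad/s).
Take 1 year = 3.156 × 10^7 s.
T = 1.879 years = 5.93012 × 10^7 s
n = 2π / (5.93012 × 10^7 s) = 1.05954 × 10^-7 rad/s ≈ 1.06 × 10^-7 rad/s

Final answer: n = 1.06 × 10^-7 rad/s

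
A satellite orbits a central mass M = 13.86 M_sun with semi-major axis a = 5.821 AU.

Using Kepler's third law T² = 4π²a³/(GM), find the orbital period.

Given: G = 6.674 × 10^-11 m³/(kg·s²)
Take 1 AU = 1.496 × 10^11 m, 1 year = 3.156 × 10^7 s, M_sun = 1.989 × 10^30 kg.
M = 13.86 M_sun = 2.75675 × 10^31 kg
GM = G × M = 6.674 × 10^-11 × 2.75675 × 10^31 = 1.83986 × 10^21 m³/s²
a = 5.821 AU = 8.70822 × 10^11 m
a³ = 6.6037 × 10^35 m³
T = 2π √(a³/GM) = 2π √((6.6037 × 10^35) / (1.83986 × 10^21)) = 2π × 1.89453 × 10^7 s
T = 1.19037 × 10^8 s ≈ 3.772 years

Final answer: 3.772 years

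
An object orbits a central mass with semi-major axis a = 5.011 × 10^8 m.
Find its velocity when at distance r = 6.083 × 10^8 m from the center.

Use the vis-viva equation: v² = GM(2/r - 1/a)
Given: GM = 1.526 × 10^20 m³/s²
a = 5.011 × 10^8 m
r = 6.083 × 10^8 m
GM = 1.526 × 10^20 m³/s²
2/r − 1/a = 3.28785 × 10^-9 − 1.99561 × 10^-9 = 1.29224 × 10^-9 m⁻¹
v² = GM (2/r − 1/a) = 1.97196 × 10^11 m²/s²
v = 444068 m/s ≈ 444.1 km/s

Final answer: 444.1 km/s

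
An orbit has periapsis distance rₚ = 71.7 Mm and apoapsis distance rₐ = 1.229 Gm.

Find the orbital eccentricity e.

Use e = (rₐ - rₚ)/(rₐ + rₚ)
rₚ = 71.7 Mm = 7.17 × 10^7 m
rₐ = 1.229 Gm = 1.229 × 10^9 m
rₐ − rₚ = 1.1573 × 10^9 m
rₐ + rₚ = 1.3007 × 10^9 m
e = (rₐ − rₚ)/(rₐ + rₚ) = 0.889752

Final answer: e = 0.8898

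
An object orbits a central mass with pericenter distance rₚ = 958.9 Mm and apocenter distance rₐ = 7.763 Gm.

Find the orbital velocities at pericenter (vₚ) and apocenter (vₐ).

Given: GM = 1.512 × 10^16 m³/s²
rₚ = 958.9 Mm = 9.589 × 10^8 m
rₐ = 7.763 Gm = 7.763 × 10^9 m
GM = 1.512 × 10^16 m³/s²
a = (rₚ + rₐ)/2 = 4.36095 × 10^9 m
Vis-viva: v² = GM (2/r − 1/a)
vₚ² = 1.512 × 10^16 × (2.08572 × 10^-9 − 2.29308 × 10^-10) = 2.8069 × 10^7 m²/s²
vₚ = 5298.02 m/s ≈ 5.298 km/s
vₐ² = 1.512 × 10^16 × (2.57632 × 10^-10 − 2.29308 × 10^-10) = 428267 m²/s²
vₐ = 654.421 m/s ≈ 654.4 m/s

Final answer: vₚ = 5.298 km/s, vₐ = 654.4 m/s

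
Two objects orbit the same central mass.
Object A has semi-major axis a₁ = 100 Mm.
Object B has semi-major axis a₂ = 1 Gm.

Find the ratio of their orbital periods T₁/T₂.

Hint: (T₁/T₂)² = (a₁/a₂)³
a₁ = 100 Mm = 1 × 10^8 m
a₂ = 1 Gm = 1 × 10^9 m
a₁/a₂ = 0.1
T₁/T₂ = (a₁/a₂)^(3/2) = (0.1)^1.5 = 0.0316228

Final answer: T₁/T₂ = 0.03162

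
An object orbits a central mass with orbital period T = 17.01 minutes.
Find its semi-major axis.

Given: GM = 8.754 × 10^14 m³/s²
T = 17.01 minutes = 1020.6 s
GM = 8.754 × 10^14 m³/s²
Kepler's third law: a³ = GM T² / (4π²)
T² = 1.04162 × 10^6 s²
a³ = (8.754 × 10^14) × (1.04162 × 10^6) / (4π²) = 2.30971 × 10^19 m³
a = (a³)^(1/3) = 2.84786 × 10^6 m ≈ 2.848 Mm

Final answer: 2.848 Mm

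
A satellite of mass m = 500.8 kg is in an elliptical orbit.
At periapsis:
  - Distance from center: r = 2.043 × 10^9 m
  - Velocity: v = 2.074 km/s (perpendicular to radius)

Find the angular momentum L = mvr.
r = 2.043 × 10^9 m
v = 2.074 km/s = 2074 m/s
vr = 2074 × 2.043 × 10^9 = 4.23718 × 10^12 m²/s
L = m × vr = 500.8 × 4.23718 × 10^12 = 2.12198 × 10^15 kg·m²/s ≈ 2.122 × 10^15 kg·m²/s

Final answer: L = 2.122 × 10^15 kg·m²/s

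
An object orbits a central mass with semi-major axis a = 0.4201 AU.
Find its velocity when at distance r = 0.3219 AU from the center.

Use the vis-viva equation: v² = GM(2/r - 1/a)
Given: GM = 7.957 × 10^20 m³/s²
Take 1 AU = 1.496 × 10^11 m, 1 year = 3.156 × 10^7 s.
a = 0.4201 AU = 6.2847 × 10^10 m
r = 0.3219 AU = 4.81562 × 10^10 m
GM = 7.957 × 10^20 m³/s²
2/r − 1/a = 4.15315 × 10^-11 − 1.59117 × 10^-11 = 2.56198 × 10^-11 m⁻¹
v² = GM (2/r − 1/a) = 2.03857 × 10^10 m²/s²
v = 142778 m/s ≈ 30.12 AU/year

Final answer: 30.12 AU/year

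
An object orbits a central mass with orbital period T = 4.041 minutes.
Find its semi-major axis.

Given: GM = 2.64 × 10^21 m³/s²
T = 4.041 minutes = 242.46 s
GM = 2.64 × 10^21 m³/s²
Kepler's third law: a³ = GM T² / (4π²)
T² = 58786.9 s²
a³ = (2.64 × 10^21) × 58786.9 / (4π²) = 3.93119 × 10^24 m³
a = (a³)^(1/3) = 1.57825 × 10^8 m ≈ 157.8 Mm

Final answer: 157.8 Mm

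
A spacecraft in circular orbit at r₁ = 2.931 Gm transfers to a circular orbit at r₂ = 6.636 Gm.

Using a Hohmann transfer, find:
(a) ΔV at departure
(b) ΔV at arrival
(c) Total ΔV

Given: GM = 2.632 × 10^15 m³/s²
r₁ = 2.931 Gm = 2.931 × 10^9 m
r₂ = 6.636 Gm = 6.636 × 10^9 m
GM = 2.632 × 10^15 m³/s²
Transfer ellipse: a_t = (r₁ + r₂)/2 = 4.7835 × 10^9 m
Circular speed at r₁: v₁ = √(GM/r₁) = 947.622 m/s
Transfer speed at r₁ (periapsis): v₁ₜ = √(GM(2/r₁ − 1/a_t)) = 1116.13 m/s
(a) ΔV₁ = v₁ₜ − v₁ = 168.51 m/s ≈ 168.5 m/s
Circular speed at r₂: v₂ = √(GM/r₂) = 629.781 m/s
Transfer speed at r₂ (apoapsis): v₂ₜ = √(GM(2/r₂ − 1/a_t)) = 492.975 m/s
(b) ΔV₂ = v₂ − v₂ₜ = 136.806 m/s ≈ 136.8 m/s
(c) ΔV_total = ΔV₁ + ΔV₂ = 305.316 m/s ≈ 305.3 m/s

Final answer:
(a) ΔV₁ = 168.5 m/s
(b) ΔV₂ = 136.8 m/s
(c) ΔV_total = 305.3 m/s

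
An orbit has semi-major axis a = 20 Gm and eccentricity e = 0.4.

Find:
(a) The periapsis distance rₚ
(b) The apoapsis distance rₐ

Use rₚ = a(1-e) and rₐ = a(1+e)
a = 20 Gm = 2 × 10^10 m
e = 0.4:  1 − e = 0.6,  1 + e = 1.4
(a) rₚ = a(1 − e) = 2 × 10^10 m × 0.6 = 1.2 × 10^10 m ≈ 12 Gm
(b) rₐ = a(1 + e) = 2 × 10^10 m × 1.4 = 2.8 × 10^10 m ≈ 28 Gm

Final answer:
(a) rₚ = 12 Gm
(b) rₐ = 28 Gm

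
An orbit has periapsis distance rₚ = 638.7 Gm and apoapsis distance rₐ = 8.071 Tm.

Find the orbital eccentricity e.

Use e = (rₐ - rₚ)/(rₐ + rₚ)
rₚ = 638.7 Gm = 6.387 × 10^11 m
rₐ = 8.071 Tm = 8.071 × 10^12 m
rₐ − rₚ = 7.4323 × 10^12 m
rₐ + rₚ = 8.7097 × 10^12 m
e = (rₐ − rₚ)/(rₐ + rₚ) = 0.853336

Final answer: e = 0.8533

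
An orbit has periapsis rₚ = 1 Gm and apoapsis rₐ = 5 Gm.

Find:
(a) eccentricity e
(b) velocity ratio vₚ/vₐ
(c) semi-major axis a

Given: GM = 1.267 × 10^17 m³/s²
rₚ = 1 Gm = 1 × 10^9 m
rₐ = 5 Gm = 5 × 10^9 m
GM = 1.267 × 10^17 m³/s²
a = (rₚ + rₐ)/2 = 3 × 10^9 m
e = (rₐ − rₚ)/(rₐ + rₚ) = (4 × 10^9) / (6 × 10^9) = 0.666667
(a) e = 0.666667 ≈ 0.6667
(b) vₚ/vₐ = rₐ/rₚ (angular momentum) = (5 × 10^9) / (1 × 10^9) = 5 ≈ 5
(c) a = 3 × 10^9 m ≈ 3 Gm

Final answer:
(a) eccentricity e = 0.6667
(b) velocity ratio vₚ/vₐ = 5
(c) semi-major axis a = 3 Gm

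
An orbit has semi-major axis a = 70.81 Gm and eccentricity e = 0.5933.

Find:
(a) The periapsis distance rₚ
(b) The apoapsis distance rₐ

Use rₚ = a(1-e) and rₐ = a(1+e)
a = 70.81 Gm = 7.081 × 10^10 m
e = 0.5933:  1 − e = 0.4067,  1 + e = 1.5933
(a) rₚ = a(1 − e) = 7.081 × 10^10 m × 0.4067 = 2.87984 × 10^10 m ≈ 28.8 Gm
(b) rₐ = a(1 + e) = 7.081 × 10^10 m × 1.5933 = 1.12822 × 10^11 m ≈ 112.8 Gm

Final answer:
(a) rₚ = 28.8 Gm
(b) rₐ = 112.8 Gm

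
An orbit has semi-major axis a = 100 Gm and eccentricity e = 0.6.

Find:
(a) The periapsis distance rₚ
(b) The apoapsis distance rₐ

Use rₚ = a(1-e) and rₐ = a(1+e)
a = 100 Gm = 1 × 10^11 m
e = 0.6:  1 − e = 0.4,  1 + e = 1.6
(a) rₚ = a(1 − e) = 1 × 10^11 m × 0.4 = 4 × 10^10 m ≈ 40 Gm
(b) rₐ = a(1 + e) = 1 × 10^11 m × 1.6 = 1.6 × 10^11 m ≈ 160 Gm

Final answer:
(a) rₚ = 40 Gm
(b) rₐ = 160 Gm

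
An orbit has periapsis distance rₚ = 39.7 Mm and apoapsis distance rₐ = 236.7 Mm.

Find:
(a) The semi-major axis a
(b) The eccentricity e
rₚ = 39.7 Mm = 3.97 × 10^7 m
rₐ = 236.7 Mm = 2.367 × 10^8 m
(a) a = (rₚ + rₐ)/2 = 1.382 × 10^8 m ≈ 138.2 Mm
(b) e = (rₐ − rₚ)/(rₐ + rₚ) = (1.97 × 10^8) / (2.764 × 10^8) = 0.712735

Final answer:
(a) a = 138.2 Mm
(b) e = 0.7127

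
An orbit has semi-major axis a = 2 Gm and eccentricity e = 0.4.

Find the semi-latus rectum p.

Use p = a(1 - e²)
a = 2 Gm = 2 × 10^9 m
e = 0.4,  e² = 0.16,  1 − e² = 0.84
p = a(1 − e²) = 2 × 10^9 m × 0.84 = 1.68 × 10^9 m ≈ 1.68 Gm

Final answer: p = 1.68 Gm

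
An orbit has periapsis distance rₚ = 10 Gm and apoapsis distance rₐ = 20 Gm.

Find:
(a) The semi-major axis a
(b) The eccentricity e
rₚ = 10 Gm = 1 × 10^10 m
rₐ = 20 Gm = 2 × 10^10 m
(a) a = (rₚ + rₐ)/2 = 1.5 × 10^10 m ≈ 15 Gm
(b) e = (rₐ − rₚ)/(rₐ + rₚ) = (1 × 10^10) / (3 × 10^10) = 0.333333

Final answer:
(a) a = 15 Gm
(b) e = 0.3333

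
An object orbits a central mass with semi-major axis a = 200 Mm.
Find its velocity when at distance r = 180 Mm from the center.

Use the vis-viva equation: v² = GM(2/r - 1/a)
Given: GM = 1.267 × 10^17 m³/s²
a = 200 Mm = 2 × 10^8 m
r = 180 Mm = 1.8 × 10^8 m
GM = 1.267 × 10^17 m³/s²
2/r − 1/a = 1.11111 × 10^-8 − 5 × 10^-9 = 6.11111 × 10^-9 m⁻¹
v² = GM (2/r − 1/a) = 7.74278 × 10^8 m²/s²
v = 27825.8 m/s ≈ 27.83 km/s

Final answer: 27.83 km/s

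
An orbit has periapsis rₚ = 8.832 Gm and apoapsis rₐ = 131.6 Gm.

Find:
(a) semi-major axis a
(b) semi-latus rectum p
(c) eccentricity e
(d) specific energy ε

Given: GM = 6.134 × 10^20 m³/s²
rₚ = 8.832 Gm = 8.832 × 10^9 m
rₐ = 131.6 Gm = 1.316 × 10^11 m
GM = 6.134 × 10^20 m³/s²
a = (rₚ + rₐ)/2 = 7.0216 × 10^10 m
e = (rₐ − rₚ)/(rₐ + rₚ) = (1.22768 × 10^11) / (1.40432 × 10^11) = 0.874217
(a) a = 7.0216 × 10^10 m ≈ 70.22 Gm
(b) 1 − e² = 0.235745;  p = a(1 − e²) = 7.0216 × 10^10 × 0.235745 = 1.65531 × 10^10 m ≈ 16.55 Gm
(c) e = 0.874217 ≈ 0.8742
(d) 2a = 1.40432 × 10^11 m;  ε = −GM/(2a) = -4.36795 × 10^9 J/kg ≈ -4.368 GJ/kg

Final answer:
(a) semi-major axis a = 70.22 Gm
(b) semi-latus rectum p = 16.55 Gm
(c) eccentricity e = 0.8742
(d) specific energy ε = -4.368 GJ/kg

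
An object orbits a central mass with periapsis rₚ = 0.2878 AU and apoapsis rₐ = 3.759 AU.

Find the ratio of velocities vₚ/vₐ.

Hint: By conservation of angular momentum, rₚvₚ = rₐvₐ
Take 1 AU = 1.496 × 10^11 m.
rₚ = 0.2878 AU = 4.30549 × 10^10 m
rₐ = 3.759 AU = 5.62346 × 10^11 m
rₚvₚ = rₐvₐ  ⇒  vₚ/vₐ = rₐ/rₚ
vₚ/vₐ = (5.62346 × 10^11) / (4.30549 × 10^10) = 13.0612

Final answer: vₚ/vₐ = 13.06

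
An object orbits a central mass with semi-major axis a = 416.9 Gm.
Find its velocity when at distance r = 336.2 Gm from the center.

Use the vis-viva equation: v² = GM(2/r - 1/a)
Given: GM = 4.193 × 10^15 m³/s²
a = 416.9 Gm = 4.169 × 10^11 m
r = 336.2 Gm = 3.362 × 10^11 m
GM = 4.193 × 10^15 m³/s²
2/r − 1/a = 5.94884 × 10^-12 − 2.39866 × 10^-12 = 3.55018 × 10^-12 m⁻¹
v² = GM (2/r − 1/a) = 14885.9 m²/s²
v = 122.008 m/s ≈ 122 m/s

Final answer: 122 m/s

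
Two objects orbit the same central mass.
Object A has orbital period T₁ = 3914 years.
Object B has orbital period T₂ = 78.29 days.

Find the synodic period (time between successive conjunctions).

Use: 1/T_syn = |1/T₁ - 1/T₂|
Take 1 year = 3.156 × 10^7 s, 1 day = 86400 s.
T₁ = 3914 years = 1.23526 × 10^11 s
T₂ = 78.29 days = 6.76426 × 10^6 s
1/T₁ = 8.09547 × 10^-12 s⁻¹
1/T₂ = 1.47836 × 10^-7 s⁻¹
|1/T₁ − 1/T₂| = 1.47828 × 10^-7 s⁻¹
T_syn = 1 / |1/T₁ − 1/T₂| = 6.76463 × 10^6 s ≈ 78.29 days

Final answer: T_syn = 78.29 days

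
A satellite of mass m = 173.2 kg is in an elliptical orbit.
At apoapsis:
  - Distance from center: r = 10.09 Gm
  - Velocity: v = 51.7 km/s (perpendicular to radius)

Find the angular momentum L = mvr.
r = 10.09 Gm = 1.009 × 10^10 m
v = 51.7 km/s = 51700 m/s
vr = 51700 × 1.009 × 10^10 = 5.21653 × 10^14 m²/s
L = m × vr = 173.2 × 5.21653 × 10^14 = 9.03503 × 10^16 kg·m²/s ≈ 9.035 × 10^16 kg·m²/s

Final answer: L = 9.035 × 10^16 kg·m²/s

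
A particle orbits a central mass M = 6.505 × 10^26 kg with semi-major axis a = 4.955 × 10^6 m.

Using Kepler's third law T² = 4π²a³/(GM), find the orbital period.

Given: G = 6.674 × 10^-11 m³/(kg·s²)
M = 6.505 × 10^26 kg
GM = G × M = 6.674 × 10^-11 × 6.505 × 10^26 = 4.34144 × 10^16 m³/s²
a = 4.955 × 10^6 m
a³ = 1.21655 × 10^20 m³
T = 2π √(a³/GM) = 2π √((1.21655 × 10^20) / (4.34144 × 10^16)) = 2π × 52.9357 s
T = 332.605 s ≈ 5.543 minutes

Final answer: 5.543 minutes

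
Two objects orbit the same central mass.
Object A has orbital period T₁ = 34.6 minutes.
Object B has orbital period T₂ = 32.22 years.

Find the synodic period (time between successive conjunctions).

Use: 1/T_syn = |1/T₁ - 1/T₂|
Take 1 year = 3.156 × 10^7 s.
T₁ = 34.6 minutes = 2076 s
T₂ = 32.22 years = 1.01686 × 10^9 s
1/T₁ = 0.000481696 s⁻¹
1/T₂ = 9.83416 × 10^-10 s⁻¹
|1/T₁ − 1/T₂| = 0.000481695 s⁻¹
T_syn = 1 / |1/T₁ − 1/T₂| = 2076 s ≈ 34.6 minutes

Final answer: T_syn = 34.6 minutes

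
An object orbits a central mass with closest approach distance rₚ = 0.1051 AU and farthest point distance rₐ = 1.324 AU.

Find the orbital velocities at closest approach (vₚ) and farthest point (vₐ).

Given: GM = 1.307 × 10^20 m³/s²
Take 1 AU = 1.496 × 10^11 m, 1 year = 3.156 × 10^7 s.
rₚ = 0.1051 AU = 1.5723 × 10^10 m
rₐ = 1.324 AU = 1.9807 × 10^11 m
GM = 1.307 × 10^20 m³/s²
a = (rₚ + rₐ)/2 = 1.06897 × 10^11 m
Vis-viva: v² = GM (2/r − 1/a)
vₚ² = 1.307 × 10^20 × (1.27203 × 10^-10 − 9.35483 × 10^-12) = 1.54027 × 10^10 m²/s²
vₚ = 124108 m/s ≈ 26.18 AU/year
vₐ² = 1.307 × 10^20 × (1.00974 × 10^-11 − 9.35483 × 10^-12) = 9.70568 × 10^7 m²/s²
vₐ = 9851.74 m/s ≈ 2.078 AU/year

Final answer: vₚ = 26.18 AU/year, vₐ = 2.078 AU/year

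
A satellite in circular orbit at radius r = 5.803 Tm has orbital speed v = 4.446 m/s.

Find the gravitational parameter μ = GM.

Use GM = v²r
r = 5.803 Tm = 5.803 × 10^12 m
v = 4.446 m/s
v² = 19.7669 m²/s²
GM = v²r = 19.7669 × 5.803 × 10^12 = 1.14707 × 10^14 m³/s²
GM ≈ 1.147 × 10^14 m³/s²

Final answer: GM = 1.147 × 10^14 m³/s²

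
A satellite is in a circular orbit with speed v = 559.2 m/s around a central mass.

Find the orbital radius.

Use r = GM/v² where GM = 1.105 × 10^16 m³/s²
v = 559.2 m/s
GM = 1.105 × 10^16 m³/s²
v² = 312705 m²/s²
r = GM/v² = (1.105 × 10^16) / 312705 = 3.53369 × 10^10 m ≈ 35.34 Gm

Final answer: 35.34 Gm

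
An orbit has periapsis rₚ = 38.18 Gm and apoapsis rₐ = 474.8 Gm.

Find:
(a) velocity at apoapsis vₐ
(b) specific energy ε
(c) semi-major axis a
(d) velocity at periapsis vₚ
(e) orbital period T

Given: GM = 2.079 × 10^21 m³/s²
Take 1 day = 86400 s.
rₚ = 38.18 Gm = 3.818 × 10^10 m
rₐ = 474.8 Gm = 4.748 × 10^11 m
GM = 2.079 × 10^21 m³/s²
a = (rₚ + rₐ)/2 = 2.5649 × 10^11 m
e = (rₐ − rₚ)/(rₐ + rₚ) = (4.3662 × 10^11) / (5.1298 × 10^11) = 0.851144
(a) vₐ² = GM (2/rₐ − 1/a) = 2.079 × 10^21 × (4.2123 × 10^-12 − 3.89879 × 10^-12) = 6.51792 × 10^8 m²/s²;  vₐ = 25530.2 m/s ≈ 25.53 km/s
(b) 2a = 5.1298 × 10^11 m;  ε = −GM/(2a) = -4.05279 × 10^9 J/kg ≈ -4.053 GJ/kg
(c) a = 2.5649 × 10^11 m ≈ 256.5 Gm
(d) vₚ² = GM (2/rₚ − 1/a) = 2.079 × 10^21 × (5.23834 × 10^-11 − 3.89879 × 10^-12) = 1.008 × 10^11 m²/s²;  vₚ = 317490 m/s ≈ 317.5 km/s
(e) a³ = 1.68737 × 10^34 m³;  T = 2π √(a³/GM) = 2π × 2.84891 × 10^6 s = 1.79002 × 10^7 s ≈ 207.2 days

Final answer:
(a) velocity at apoapsis vₐ = 25.53 km/s
(b) specific energy ε = -4.053 GJ/kg
(c) semi-major axis a = 256.5 Gm
(d) velocity at periapsis vₚ = 317.5 km/s
(e) orbital period T = 207.2 days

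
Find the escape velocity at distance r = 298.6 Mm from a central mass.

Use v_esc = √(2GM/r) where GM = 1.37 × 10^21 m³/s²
r = 298.6 Mm = 2.986 × 10^8 m
GM = 1.37 × 10^21 m³/s²
2GM/r = 2 × (1.37 × 10^21) / (2.986 × 10^8) = 9.17616 × 10^12 m²/s²
v_esc = √(2GM/r) = 3.02922 × 10^6 m/s ≈ 3029 km/s

Final answer: 3029 km/s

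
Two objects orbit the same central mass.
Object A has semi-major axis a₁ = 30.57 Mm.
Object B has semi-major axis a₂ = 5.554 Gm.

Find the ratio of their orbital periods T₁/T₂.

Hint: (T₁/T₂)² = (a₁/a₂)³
a₁ = 30.57 Mm = 3.057 × 10^7 m
a₂ = 5.554 Gm = 5.554 × 10^9 m
a₁/a₂ = 0.00550414
T₁/T₂ = (a₁/a₂)^(3/2) = (0.00550414)^1.5 = 0.000408352

Final answer: T₁/T₂ = 0.0004084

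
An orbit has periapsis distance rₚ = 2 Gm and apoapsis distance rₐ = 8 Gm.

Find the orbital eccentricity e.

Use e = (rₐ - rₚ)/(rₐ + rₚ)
rₚ = 2 Gm = 2 × 10^9 m
rₐ = 8 Gm = 8 × 10^9 m
rₐ − rₚ = 6 × 10^9 m
rₐ + rₚ = 1 × 10^10 m
e = (rₐ − rₚ)/(rₐ + rₚ) = 0.6

Final answer: e = 0.6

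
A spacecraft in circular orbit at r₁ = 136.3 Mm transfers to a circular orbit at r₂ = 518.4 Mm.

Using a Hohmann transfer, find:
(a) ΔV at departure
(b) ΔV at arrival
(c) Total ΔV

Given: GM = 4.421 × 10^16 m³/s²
r₁ = 136.3 Mm = 1.363 × 10^8 m
r₂ = 518.4 Mm = 5.184 × 10^8 m
GM = 4.421 × 10^16 m³/s²
Transfer ellipse: a_t = (r₁ + r₂)/2 = 3.2735 × 10^8 m
Circular speed at r₁: v₁ = √(GM/r₁) = 18009.9 m/s
Transfer speed at r₁ (periapsis): v₁ₜ = √(GM(2/r₁ − 1/a_t)) = 22664.1 m/s
(a) ΔV₁ = v₁ₜ − v₁ = 4654.17 m/s ≈ 4.654 km/s
Circular speed at r₂: v₂ = √(GM/r₂) = 9234.81 m/s
Transfer speed at r₂ (apoapsis): v₂ₜ = √(GM(2/r₂ − 1/a_t)) = 5958.95 m/s
(b) ΔV₂ = v₂ − v₂ₜ = 3275.86 m/s ≈ 3.276 km/s
(c) ΔV_total = ΔV₁ + ΔV₂ = 7930.03 m/s ≈ 7.93 km/s

Final answer:
(a) ΔV₁ = 4.654 km/s
(b) ΔV₂ = 3.276 km/s
(c) ΔV_total = 7.93 km/s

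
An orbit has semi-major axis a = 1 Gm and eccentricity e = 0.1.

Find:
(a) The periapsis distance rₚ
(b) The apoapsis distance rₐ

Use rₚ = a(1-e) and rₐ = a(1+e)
a = 1 Gm = 1 × 10^9 m
e = 0.1:  1 − e = 0.9,  1 + e = 1.1
(a) rₚ = a(1 − e) = 1 × 10^9 m × 0.9 = 9 × 10^8 m ≈ 900 Mm
(b) rₐ = a(1 + e) = 1 × 10^9 m × 1.1 = 1.1 × 10^9 m ≈ 1.1 Gm

Final answer:
(a) rₚ = 900 Mm
(b) rₐ = 1.1 Gm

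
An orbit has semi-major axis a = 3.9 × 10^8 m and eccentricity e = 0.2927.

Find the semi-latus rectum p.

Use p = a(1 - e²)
a = 3.9 × 10^8 m
e = 0.2927,  e² = 0.0856733,  1 − e² = 0.914327
p = a(1 − e²) = 3.9 × 10^8 m × 0.914327 = 3.56587 × 10^8 m ≈ 3.566 × 10^8 m

Final answer: p = 3.566 × 10^8 m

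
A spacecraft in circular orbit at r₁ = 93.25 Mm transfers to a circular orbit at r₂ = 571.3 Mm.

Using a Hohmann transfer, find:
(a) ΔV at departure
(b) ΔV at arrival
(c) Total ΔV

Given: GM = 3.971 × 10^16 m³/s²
r₁ = 93.25 Mm = 9.325 × 10^7 m
r₂ = 571.3 Mm = 5.713 × 10^8 m
GM = 3.971 × 10^16 m³/s²
Transfer ellipse: a_t = (r₁ + r₂)/2 = 3.32275 × 10^8 m
Circular speed at r₁: v₁ = √(GM/r₁) = 20636 m/s
Transfer speed at r₁ (periapsis): v₁ₜ = √(GM(2/r₁ − 1/a_t)) = 27058.8 m/s
(a) ΔV₁ = v₁ₜ − v₁ = 6422.82 m/s ≈ 6.423 km/s
Circular speed at r₂: v₂ = √(GM/r₂) = 8337.15 m/s
Transfer speed at r₂ (apoapsis): v₂ₜ = √(GM(2/r₂ − 1/a_t)) = 4416.65 m/s
(b) ΔV₂ = v₂ − v₂ₜ = 3920.5 m/s ≈ 3.92 km/s
(c) ΔV_total = ΔV₁ + ΔV₂ = 10343.3 m/s ≈ 10.34 km/s

Final answer:
(a) ΔV₁ = 6.423 km/s
(b) ΔV₂ = 3.92 km/s
(c) ΔV_total = 10.34 km/s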